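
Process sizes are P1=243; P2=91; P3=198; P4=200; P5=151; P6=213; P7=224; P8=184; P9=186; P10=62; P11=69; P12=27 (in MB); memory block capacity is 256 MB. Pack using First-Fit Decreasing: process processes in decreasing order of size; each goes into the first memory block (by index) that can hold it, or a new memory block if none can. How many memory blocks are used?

Sorted descending: 243, 224, 213, 200, 198, 186, 184, 151, 91, 69, 62, 27.
Put 243 MB in memory block 1; 13 MB remain.
Put 224 MB in memory block 2; 32 MB remain.
Put 213 MB in memory block 3; 43 MB remain.
Put 200 MB in memory block 4; 56 MB remain.
Put 198 MB in memory block 5; 58 MB remain.
Put 186 MB in memory block 6; 70 MB remain.
Put 184 MB in memory block 7; 72 MB remain.
Put 151 MB in memory block 8; 105 MB remain.
Put 91 MB in memory block 8; 14 MB remain.
Put 69 MB in memory block 6; 1 MB remain.
Put 62 MB in memory block 7; 10 MB remain.
Put 27 MB in memory block 2; 5 MB remain.
Final memory blocks: [243] [224,27] [213] [200] [198] [186,69] [184,62] [151,91].

8 memory blocks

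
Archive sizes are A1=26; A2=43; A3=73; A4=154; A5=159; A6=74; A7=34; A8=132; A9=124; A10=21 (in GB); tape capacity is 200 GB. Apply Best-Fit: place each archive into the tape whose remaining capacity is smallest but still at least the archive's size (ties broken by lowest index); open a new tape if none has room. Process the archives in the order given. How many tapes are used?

tape 1: place A1 (26 GB), 174 GB left
tape 1: place A2 (43 GB), 131 GB left
tape 1: place A3 (73 GB), 58 GB left
tape 2: place A4 (154 GB), 46 GB left
tape 3: place A5 (159 GB), 41 GB left
tape 4: place A6 (74 GB), 126 GB left
tape 3: place A7 (34 GB), 7 GB left
tape 5: place A8 (132 GB), 68 GB left
tape 4: place A9 (124 GB), 2 GB left
tape 2: place A10 (21 GB), 25 GB left

5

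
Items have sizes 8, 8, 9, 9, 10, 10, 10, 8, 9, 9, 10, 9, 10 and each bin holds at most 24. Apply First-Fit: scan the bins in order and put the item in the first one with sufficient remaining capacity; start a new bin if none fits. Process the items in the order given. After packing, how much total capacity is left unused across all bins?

8 → bin 1 (remaining 16)
8 → bin 1 (remaining 8)
9 → bin 2 (remaining 15)
9 → bin 2 (remaining 6)
10 → bin 3 (remaining 14)
10 → bin 3 (remaining 4)
10 → bin 4 (remaining 14)
8 → bin 1 (remaining 0)
9 → bin 4 (remaining 5)
9 → bin 5 (remaining 15)
10 → bin 5 (remaining 5)
9 → bin 6 (remaining 15)
10 → bin 6 (remaining 5)
6 bins × 24 = 144; used 119; unused 25.

25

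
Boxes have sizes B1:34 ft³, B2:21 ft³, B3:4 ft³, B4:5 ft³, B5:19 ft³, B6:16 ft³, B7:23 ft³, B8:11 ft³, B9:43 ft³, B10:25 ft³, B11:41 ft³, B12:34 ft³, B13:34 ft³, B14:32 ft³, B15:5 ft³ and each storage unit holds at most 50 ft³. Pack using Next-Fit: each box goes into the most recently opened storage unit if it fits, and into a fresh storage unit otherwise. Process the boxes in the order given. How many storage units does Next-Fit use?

B1 (34 ft³) → storage unit 1 (remaining 16 ft³)
B2 (21 ft³) → storage unit 2 (remaining 29 ft³)
B3 (4 ft³) → storage unit 2 (remaining 25 ft³)
B4 (5 ft³) → storage unit 2 (remaining 20 ft³)
B5 (19 ft³) → storage unit 2 (remaining 1 ft³)
B6 (16 ft³) → storage unit 3 (remaining 34 ft³)
B7 (23 ft³) → storage unit 3 (remaining 11 ft³)
B8 (11 ft³) → storage unit 3 (remaining 0 ft³)
B9 (43 ft³) → storage unit 4 (remaining 7 ft³)
B10 (25 ft³) → storage unit 5 (remaining 25 ft³)
B11 (41 ft³) → storage unit 6 (remaining 9 ft³)
B12 (34 ft³) → storage unit 7 (remaining 16 ft³)
B13 (34 ft³) → storage unit 8 (remaining 16 ft³)
B14 (32 ft³) → storage unit 9 (remaining 18 ft³)
B15 (5 ft³) → storage unit 9 (remaining 13 ft³)

9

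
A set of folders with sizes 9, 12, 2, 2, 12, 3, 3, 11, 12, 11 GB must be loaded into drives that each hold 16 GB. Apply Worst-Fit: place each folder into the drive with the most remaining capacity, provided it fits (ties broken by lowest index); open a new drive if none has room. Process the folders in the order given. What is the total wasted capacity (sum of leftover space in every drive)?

9 GB → drive 1 (remaining 7 GB)
12 GB → drive 2 (remaining 4 GB)
2 GB → drive 1 (remaining 5 GB)
2 GB → drive 1 (remaining 3 GB)
12 GB → drive 3 (remaining 4 GB)
3 GB → drive 2 (remaining 1 GB)
3 GB → drive 3 (remaining 1 GB)
11 GB → drive 4 (remaining 5 GB)
12 GB → drive 5 (remaining 4 GB)
11 GB → drive 6 (remaining 5 GB)
6 drives × 16 GB = 96 GB; used 77 GB; unused 19 GB.

19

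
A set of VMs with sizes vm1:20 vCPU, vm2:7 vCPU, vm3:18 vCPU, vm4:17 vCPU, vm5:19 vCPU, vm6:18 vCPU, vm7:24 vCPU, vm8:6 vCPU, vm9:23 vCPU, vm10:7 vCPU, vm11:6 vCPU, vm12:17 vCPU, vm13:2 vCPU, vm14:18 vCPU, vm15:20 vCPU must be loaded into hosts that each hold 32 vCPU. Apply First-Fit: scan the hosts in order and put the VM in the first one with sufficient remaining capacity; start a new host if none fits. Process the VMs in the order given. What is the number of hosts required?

vm1 (20 vCPU) → host 1 (remaining 12 vCPU)
vm2 (7 vCPU) → host 1 (remaining 5 vCPU)
vm3 (18 vCPU) → host 2 (remaining 14 vCPU)
vm4 (17 vCPU) → host 3 (remaining 15 vCPU)
vm5 (19 vCPU) → host 4 (remaining 13 vCPU)
vm6 (18 vCPU) → host 5 (remaining 14 vCPU)
vm7 (24 vCPU) → host 6 (remaining 8 vCPU)
vm8 (6 vCPU) → host 2 (remaining 8 vCPU)
vm9 (23 vCPU) → host 7 (remaining 9 vCPU)
vm10 (7 vCPU) → host 2 (remaining 1 vCPU)
vm11 (6 vCPU) → host 3 (remaining 9 vCPU)
vm12 (17 vCPU) → host 8 (remaining 15 vCPU)
vm13 (2 vCPU) → host 1 (remaining 3 vCPU)
vm14 (18 vCPU) → host 9 (remaining 14 vCPU)
vm15 (20 vCPU) → host 10 (remaining 12 vCPU)
Final hosts: [20,7,2] [18,6,7] [17,6] [19] [18] [24] [23] [17] [18] [20].

10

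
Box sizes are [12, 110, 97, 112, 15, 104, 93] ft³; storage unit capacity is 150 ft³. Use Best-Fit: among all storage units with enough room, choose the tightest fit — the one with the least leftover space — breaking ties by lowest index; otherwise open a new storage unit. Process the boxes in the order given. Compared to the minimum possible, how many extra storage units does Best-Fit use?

Best-Fit: [12,110,15] [97] [112] [104] [93] → 5 storage units.
5 boxes exceed 75 ft³ (half the capacity), and no two of those can share a storage unit, so at least 5 storage units are needed.
So 5 is already optimal.

0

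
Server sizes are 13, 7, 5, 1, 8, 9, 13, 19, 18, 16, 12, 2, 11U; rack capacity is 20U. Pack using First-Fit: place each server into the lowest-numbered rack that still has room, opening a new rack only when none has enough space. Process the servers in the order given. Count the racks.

rack 1: place 13U, 7U left
rack 1: place 7U, 0U left
rack 2: place 5U, 15U left
rack 2: place 1U, 14U left
rack 2: place 8U, 6U left
rack 3: place 9U, 11U left
rack 4: place 13U, 7U left
rack 5: place 19U, 1U left
rack 6: place 18U, 2U left
rack 7: place 16U, 4U left
rack 8: place 12U, 8U left
rack 2: place 2U, 4U left
rack 3: place 11U, 0U left

8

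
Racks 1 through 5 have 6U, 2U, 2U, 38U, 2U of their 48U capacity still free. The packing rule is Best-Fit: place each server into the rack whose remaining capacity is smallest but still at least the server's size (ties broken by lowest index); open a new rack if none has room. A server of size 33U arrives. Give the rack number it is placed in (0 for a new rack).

Racks with room: rack 4 (38U).
Tightest fit is rack 4 with 38U free.

4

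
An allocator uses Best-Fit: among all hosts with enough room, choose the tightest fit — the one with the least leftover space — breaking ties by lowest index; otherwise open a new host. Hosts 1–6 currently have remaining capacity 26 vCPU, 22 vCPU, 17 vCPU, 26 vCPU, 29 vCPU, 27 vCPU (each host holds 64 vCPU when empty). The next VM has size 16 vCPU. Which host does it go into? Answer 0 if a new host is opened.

3

Hosts with room: host 1 (26 vCPU), host 2 (22 vCPU), host 3 (17 vCPU), host 4 (26 vCPU), host 5 (29 vCPU), host 6 (27 vCPU).
Tightest fit is host 3 with 17 vCPU free.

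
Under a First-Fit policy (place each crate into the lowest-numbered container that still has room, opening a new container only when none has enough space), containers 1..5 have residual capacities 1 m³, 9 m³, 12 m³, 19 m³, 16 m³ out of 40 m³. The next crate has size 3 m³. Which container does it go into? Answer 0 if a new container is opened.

2

Containers with room: container 2 (9 m³), container 3 (12 m³), container 4 (19 m³), container 5 (16 m³).
The first with room is container 2.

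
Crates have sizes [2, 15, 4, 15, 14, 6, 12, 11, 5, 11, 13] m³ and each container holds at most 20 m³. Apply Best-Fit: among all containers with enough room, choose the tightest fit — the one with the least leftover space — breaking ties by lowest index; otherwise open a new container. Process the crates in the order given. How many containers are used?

2 m³ → container 1 (remaining 18 m³)
15 m³ → container 1 (remaining 3 m³)
4 m³ → container 2 (remaining 16 m³)
15 m³ → container 2 (remaining 1 m³)
14 m³ → container 3 (remaining 6 m³)
6 m³ → container 3 (remaining 0 m³)
12 m³ → container 4 (remaining 8 m³)
11 m³ → container 5 (remaining 9 m³)
5 m³ → container 4 (remaining 3 m³)
11 m³ → container 6 (remaining 9 m³)
13 m³ → container 7 (remaining 7 m³)

7 containers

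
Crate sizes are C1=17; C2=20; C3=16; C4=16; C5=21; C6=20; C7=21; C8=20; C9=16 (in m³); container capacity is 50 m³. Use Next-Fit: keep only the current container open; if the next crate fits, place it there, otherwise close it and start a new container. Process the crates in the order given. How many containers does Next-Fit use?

C1 (17 m³) → container 1 (remaining 33 m³)
C2 (20 m³) → container 1 (remaining 13 m³)
C3 (16 m³) → container 2 (remaining 34 m³)
C4 (16 m³) → container 2 (remaining 18 m³)
C5 (21 m³) → container 3 (remaining 29 m³)
C6 (20 m³) → container 3 (remaining 9 m³)
C7 (21 m³) → container 4 (remaining 29 m³)
C8 (20 m³) → container 4 (remaining 9 m³)
C9 (16 m³) → container 5 (remaining 34 m³)
Final containers: [17,20] [16,16] [21,20] [21,20] [16].

5 containers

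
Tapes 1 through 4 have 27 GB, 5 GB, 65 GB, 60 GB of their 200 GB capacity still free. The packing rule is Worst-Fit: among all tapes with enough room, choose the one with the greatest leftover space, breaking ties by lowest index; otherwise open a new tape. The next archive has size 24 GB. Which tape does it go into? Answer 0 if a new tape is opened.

Tapes with room: tape 1 (27 GB), tape 3 (65 GB), tape 4 (60 GB).
Most room is tape 3 with 65 GB free.

3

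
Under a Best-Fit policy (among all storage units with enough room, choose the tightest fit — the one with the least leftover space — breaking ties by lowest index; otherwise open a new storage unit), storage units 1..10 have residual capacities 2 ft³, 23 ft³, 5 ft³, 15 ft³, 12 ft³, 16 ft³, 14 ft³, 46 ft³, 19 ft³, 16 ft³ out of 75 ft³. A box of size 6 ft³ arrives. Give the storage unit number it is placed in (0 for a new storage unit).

Storage units with room: storage unit 2 (23 ft³), storage unit 4 (15 ft³), storage unit 5 (12 ft³), storage unit 6 (16 ft³), storage unit 7 (14 ft³), storage unit 8 (46 ft³), storage unit 9 (19 ft³), storage unit 10 (16 ft³).
Tightest fit is storage unit 5 with 12 ft³ free.

5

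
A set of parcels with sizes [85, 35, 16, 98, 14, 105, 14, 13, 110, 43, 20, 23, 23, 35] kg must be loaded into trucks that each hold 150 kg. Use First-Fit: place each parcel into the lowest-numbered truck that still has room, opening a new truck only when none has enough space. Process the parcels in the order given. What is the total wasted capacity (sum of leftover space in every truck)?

116

85 kg → truck 1 (remaining 65 kg)
35 kg → truck 1 (remaining 30 kg)
16 kg → truck 1 (remaining 14 kg)
98 kg → truck 2 (remaining 52 kg)
14 kg → truck 1 (remaining 0 kg)
105 kg → truck 3 (remaining 45 kg)
14 kg → truck 2 (remaining 38 kg)
13 kg → truck 2 (remaining 25 kg)
110 kg → truck 4 (remaining 40 kg)
43 kg → truck 3 (remaining 2 kg)
20 kg → truck 2 (remaining 5 kg)
23 kg → truck 4 (remaining 17 kg)
23 kg → truck 5 (remaining 127 kg)
35 kg → truck 5 (remaining 92 kg)
5 trucks × 150 kg = 750 kg; used 634 kg; unused 116 kg.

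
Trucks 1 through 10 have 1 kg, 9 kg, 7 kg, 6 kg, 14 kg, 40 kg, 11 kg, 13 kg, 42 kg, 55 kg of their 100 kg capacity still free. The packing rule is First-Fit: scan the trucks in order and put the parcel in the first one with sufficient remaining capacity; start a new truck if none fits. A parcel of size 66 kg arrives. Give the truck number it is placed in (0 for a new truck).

0

No truck has ≥ 66 kg free, so a new truck is opened.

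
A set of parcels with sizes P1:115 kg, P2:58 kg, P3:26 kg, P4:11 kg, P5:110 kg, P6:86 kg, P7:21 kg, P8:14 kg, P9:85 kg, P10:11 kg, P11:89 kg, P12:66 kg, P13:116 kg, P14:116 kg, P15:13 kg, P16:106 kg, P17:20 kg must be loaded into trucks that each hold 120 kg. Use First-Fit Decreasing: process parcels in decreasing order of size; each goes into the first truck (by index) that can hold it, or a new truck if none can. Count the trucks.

10

Sorted descending: 116, 116, 115, 110, 106, 89, 86, 85, 66, 58, 26, 21, 20, 14, 13, 11, 11.
116 kg → truck 1 (remaining 4 kg)
116 kg → truck 2 (remaining 4 kg)
115 kg → truck 3 (remaining 5 kg)
110 kg → truck 4 (remaining 10 kg)
106 kg → truck 5 (remaining 14 kg)
89 kg → truck 6 (remaining 31 kg)
86 kg → truck 7 (remaining 34 kg)
85 kg → truck 8 (remaining 35 kg)
66 kg → truck 9 (remaining 54 kg)
58 kg → truck 10 (remaining 62 kg)
26 kg → truck 6 (remaining 5 kg)
21 kg → truck 7 (remaining 13 kg)
20 kg → truck 8 (remaining 15 kg)
14 kg → truck 5 (remaining 0 kg)
13 kg → truck 7 (remaining 0 kg)
11 kg → truck 8 (remaining 4 kg)
11 kg → truck 9 (remaining 43 kg)
Final trucks: [116] [116] [115] [110] [106,14] [89,26] [86,21,13] [85,20,11] [66,11] [58].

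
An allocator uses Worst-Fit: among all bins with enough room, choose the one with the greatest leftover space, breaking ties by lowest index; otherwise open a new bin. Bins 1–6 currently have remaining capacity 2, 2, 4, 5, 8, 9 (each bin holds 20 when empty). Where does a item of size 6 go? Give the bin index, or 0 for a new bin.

6

Bins with room: bin 5 (8), bin 6 (9).
Most room is bin 6 with 9 free.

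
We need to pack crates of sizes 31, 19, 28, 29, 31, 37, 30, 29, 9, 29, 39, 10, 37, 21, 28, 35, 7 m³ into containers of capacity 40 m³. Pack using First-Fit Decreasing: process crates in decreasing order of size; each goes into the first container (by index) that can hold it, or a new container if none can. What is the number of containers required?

13 containers

Sorted descending: 39, 37, 37, 35, 31, 31, 30, 29, 29, 29, 28, 28, 21, 19, 10, 9, 7.
39 m³ → container 1 (remaining 1 m³)
37 m³ → container 2 (remaining 3 m³)
37 m³ → container 3 (remaining 3 m³)
35 m³ → container 4 (remaining 5 m³)
31 m³ → container 5 (remaining 9 m³)
31 m³ → container 6 (remaining 9 m³)
30 m³ → container 7 (remaining 10 m³)
29 m³ → container 8 (remaining 11 m³)
29 m³ → container 9 (remaining 11 m³)
29 m³ → container 10 (remaining 11 m³)
28 m³ → container 11 (remaining 12 m³)
28 m³ → container 12 (remaining 12 m³)
21 m³ → container 13 (remaining 19 m³)
19 m³ → container 13 (remaining 0 m³)
10 m³ → container 7 (remaining 0 m³)
9 m³ → container 5 (remaining 0 m³)
7 m³ → container 6 (remaining 2 m³)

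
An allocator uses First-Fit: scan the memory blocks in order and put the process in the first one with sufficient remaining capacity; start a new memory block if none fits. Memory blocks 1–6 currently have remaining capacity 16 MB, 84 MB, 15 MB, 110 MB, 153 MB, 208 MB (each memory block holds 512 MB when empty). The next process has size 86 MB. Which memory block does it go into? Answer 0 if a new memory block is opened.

4

Memory blocks with room: memory block 4 (110 MB), memory block 5 (153 MB), memory block 6 (208 MB).
The first with room is memory block 4.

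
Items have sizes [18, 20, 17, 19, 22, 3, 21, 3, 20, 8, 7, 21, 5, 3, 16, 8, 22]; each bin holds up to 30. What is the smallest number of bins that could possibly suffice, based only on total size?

8

Total size = 18 + 20 + 17 + 19 + 22 + 3 + 21 + 3 + 20 + 8 + 7 + 21 + 5 + 3 + 16 + 8 + 22 = 233.
⌈233 / 30⌉ = 8.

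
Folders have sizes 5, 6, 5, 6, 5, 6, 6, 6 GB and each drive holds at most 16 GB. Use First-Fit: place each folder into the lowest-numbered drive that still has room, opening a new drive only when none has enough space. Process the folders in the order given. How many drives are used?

4 drives

Put 5 GB in drive 1; 11 GB remain.
Put 6 GB in drive 1; 5 GB remain.
Put 5 GB in drive 1; 0 GB remain.
Put 6 GB in drive 2; 10 GB remain.
Put 5 GB in drive 2; 5 GB remain.
Put 6 GB in drive 3; 10 GB remain.
Put 6 GB in drive 3; 4 GB remain.
Put 6 GB in drive 4; 10 GB remain.
Final drives: [5,6,5] [6,5] [6,6] [6].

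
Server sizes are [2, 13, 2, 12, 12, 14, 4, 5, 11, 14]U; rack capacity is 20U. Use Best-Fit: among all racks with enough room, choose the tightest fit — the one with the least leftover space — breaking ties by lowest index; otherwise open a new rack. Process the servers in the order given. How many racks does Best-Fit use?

6 racks

2U → rack 1 (remaining 18U)
13U → rack 1 (remaining 5U)
2U → rack 1 (remaining 3U)
12U → rack 2 (remaining 8U)
12U → rack 3 (remaining 8U)
14U → rack 4 (remaining 6U)
4U → rack 4 (remaining 2U)
5U → rack 2 (remaining 3U)
11U → rack 5 (remaining 9U)
14U → rack 6 (remaining 6U)
Final racks: [2,13,2] [12,5] [12] [14,4] [11] [14].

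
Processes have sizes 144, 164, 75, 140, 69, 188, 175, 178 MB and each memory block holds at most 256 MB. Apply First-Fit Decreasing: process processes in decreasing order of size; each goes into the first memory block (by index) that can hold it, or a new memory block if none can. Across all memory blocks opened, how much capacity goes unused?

Sorted descending: 188, 178, 175, 164, 144, 140, 75, 69.
memory block 1: place 188 MB, 68 MB left
memory block 2: place 178 MB, 78 MB left
memory block 3: place 175 MB, 81 MB left
memory block 4: place 164 MB, 92 MB left
memory block 5: place 144 MB, 112 MB left
memory block 6: place 140 MB, 116 MB left
memory block 2: place 75 MB, 3 MB left
memory block 3: place 69 MB, 12 MB left
6 memory blocks × 256 MB = 1536 MB; used 1133 MB; unused 403 MB.

403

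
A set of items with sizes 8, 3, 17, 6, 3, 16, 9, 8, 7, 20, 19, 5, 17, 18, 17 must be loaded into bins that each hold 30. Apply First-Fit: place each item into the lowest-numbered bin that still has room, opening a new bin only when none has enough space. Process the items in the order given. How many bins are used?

Put 8 in bin 1; 22 remain.
Put 3 in bin 1; 19 remain.
Put 17 in bin 1; 2 remain.
Put 6 in bin 2; 24 remain.
Put 3 in bin 2; 21 remain.
Put 16 in bin 2; 5 remain.
Put 9 in bin 3; 21 remain.
Put 8 in bin 3; 13 remain.
Put 7 in bin 3; 6 remain.
Put 20 in bin 4; 10 remain.
Put 19 in bin 5; 11 remain.
Put 5 in bin 2; 0 remain.
Put 17 in bin 6; 13 remain.
Put 18 in bin 7; 12 remain.
Put 17 in bin 8; 13 remain.

8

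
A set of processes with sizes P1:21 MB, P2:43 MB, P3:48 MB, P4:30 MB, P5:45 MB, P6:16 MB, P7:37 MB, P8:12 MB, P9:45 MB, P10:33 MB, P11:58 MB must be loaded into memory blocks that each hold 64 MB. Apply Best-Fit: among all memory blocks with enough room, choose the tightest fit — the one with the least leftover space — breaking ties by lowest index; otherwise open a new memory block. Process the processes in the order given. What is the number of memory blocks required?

7

memory block 1: place P1 (21 MB), 43 MB left
memory block 1: place P2 (43 MB), 0 MB left
memory block 2: place P3 (48 MB), 16 MB left
memory block 3: place P4 (30 MB), 34 MB left
memory block 4: place P5 (45 MB), 19 MB left
memory block 2: place P6 (16 MB), 0 MB left
memory block 5: place P7 (37 MB), 27 MB left
memory block 4: place P8 (12 MB), 7 MB left
memory block 6: place P9 (45 MB), 19 MB left
memory block 3: place P10 (33 MB), 1 MB left
memory block 7: place P11 (58 MB), 6 MB left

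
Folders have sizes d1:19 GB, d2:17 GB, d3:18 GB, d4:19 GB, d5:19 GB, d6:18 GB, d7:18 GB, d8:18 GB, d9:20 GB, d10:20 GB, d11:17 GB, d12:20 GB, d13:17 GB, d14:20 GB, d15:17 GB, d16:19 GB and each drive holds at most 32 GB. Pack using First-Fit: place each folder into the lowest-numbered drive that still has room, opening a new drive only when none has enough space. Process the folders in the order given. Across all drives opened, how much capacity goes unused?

216

drive 1: place d1 (19 GB), 13 GB left
drive 2: place d2 (17 GB), 15 GB left
drive 3: place d3 (18 GB), 14 GB left
drive 4: place d4 (19 GB), 13 GB left
drive 5: place d5 (19 GB), 13 GB left
drive 6: place d6 (18 GB), 14 GB left
drive 7: place d7 (18 GB), 14 GB left
drive 8: place d8 (18 GB), 14 GB left
drive 9: place d9 (20 GB), 12 GB left
drive 10: place d10 (20 GB), 12 GB left
drive 11: place d11 (17 GB), 15 GB left
drive 12: place d12 (20 GB), 12 GB left
drive 13: place d13 (17 GB), 15 GB left
drive 14: place d14 (20 GB), 12 GB left
drive 15: place d15 (17 GB), 15 GB left
drive 16: place d16 (19 GB), 13 GB left
16 drives × 32 GB = 512 GB; used 296 GB; unused 216 GB.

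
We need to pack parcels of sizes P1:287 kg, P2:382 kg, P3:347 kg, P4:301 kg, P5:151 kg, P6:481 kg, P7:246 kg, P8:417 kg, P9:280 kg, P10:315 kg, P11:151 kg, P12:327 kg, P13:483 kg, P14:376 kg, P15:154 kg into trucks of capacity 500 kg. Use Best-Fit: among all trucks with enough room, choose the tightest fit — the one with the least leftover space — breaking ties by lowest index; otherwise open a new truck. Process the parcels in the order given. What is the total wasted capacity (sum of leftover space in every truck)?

P1 (287 kg) → truck 1 (remaining 213 kg)
P2 (382 kg) → truck 2 (remaining 118 kg)
P3 (347 kg) → truck 3 (remaining 153 kg)
P4 (301 kg) → truck 4 (remaining 199 kg)
P5 (151 kg) → truck 3 (remaining 2 kg)
P6 (481 kg) → truck 5 (remaining 19 kg)
P7 (246 kg) → truck 6 (remaining 254 kg)
P8 (417 kg) → truck 7 (remaining 83 kg)
P9 (280 kg) → truck 8 (remaining 220 kg)
P10 (315 kg) → truck 9 (remaining 185 kg)
P11 (151 kg) → truck 9 (remaining 34 kg)
P12 (327 kg) → truck 10 (remaining 173 kg)
P13 (483 kg) → truck 11 (remaining 17 kg)
P14 (376 kg) → truck 12 (remaining 124 kg)
P15 (154 kg) → truck 10 (remaining 19 kg)
12 trucks × 500 kg = 6000 kg; used 4698 kg; unused 1302 kg.

1302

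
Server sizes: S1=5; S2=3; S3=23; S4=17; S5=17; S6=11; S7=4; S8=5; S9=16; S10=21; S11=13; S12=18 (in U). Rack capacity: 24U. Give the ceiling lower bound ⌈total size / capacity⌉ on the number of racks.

Total size = 5 + 3 + 23 + 17 + 17 + 11 + 4 + 5 + 16 + 21 + 13 + 18 = 153U.
⌈153 / 24⌉ = 7.

7 racks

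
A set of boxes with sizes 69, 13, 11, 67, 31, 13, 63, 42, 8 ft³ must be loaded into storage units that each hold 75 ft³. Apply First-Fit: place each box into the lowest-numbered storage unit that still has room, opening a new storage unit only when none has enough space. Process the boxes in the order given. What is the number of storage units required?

storage unit 1: place 69 ft³, 6 ft³ left
storage unit 2: place 13 ft³, 62 ft³ left
storage unit 2: place 11 ft³, 51 ft³ left
storage unit 3: place 67 ft³, 8 ft³ left
storage unit 2: place 31 ft³, 20 ft³ left
storage unit 2: place 13 ft³, 7 ft³ left
storage unit 4: place 63 ft³, 12 ft³ left
storage unit 5: place 42 ft³, 33 ft³ left
storage unit 3: place 8 ft³, 0 ft³ left
Final storage units: [69] [13,11,31,13] [67,8] [63] [42].

5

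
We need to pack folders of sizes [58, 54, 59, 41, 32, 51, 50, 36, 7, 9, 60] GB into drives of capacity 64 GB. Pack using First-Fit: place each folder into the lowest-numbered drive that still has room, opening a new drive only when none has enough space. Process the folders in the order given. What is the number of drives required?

Put 58 GB in drive 1; 6 GB remain.
Put 54 GB in drive 2; 10 GB remain.
Put 59 GB in drive 3; 5 GB remain.
Put 41 GB in drive 4; 23 GB remain.
Put 32 GB in drive 5; 32 GB remain.
Put 51 GB in drive 6; 13 GB remain.
Put 50 GB in drive 7; 14 GB remain.
Put 36 GB in drive 8; 28 GB remain.
Put 7 GB in drive 2; 3 GB remain.
Put 9 GB in drive 4; 14 GB remain.
Put 60 GB in drive 9; 4 GB remain.

9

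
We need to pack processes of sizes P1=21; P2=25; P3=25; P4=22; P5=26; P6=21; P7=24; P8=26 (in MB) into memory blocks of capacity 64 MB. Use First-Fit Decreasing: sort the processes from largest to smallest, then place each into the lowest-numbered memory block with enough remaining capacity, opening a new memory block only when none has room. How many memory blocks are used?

Sorted descending: 26, 26, 25, 25, 24, 22, 21, 21.
Put 26 MB in memory block 1; 38 MB remain.
Put 26 MB in memory block 1; 12 MB remain.
Put 25 MB in memory block 2; 39 MB remain.
Put 25 MB in memory block 2; 14 MB remain.
Put 24 MB in memory block 3; 40 MB remain.
Put 22 MB in memory block 3; 18 MB remain.
Put 21 MB in memory block 4; 43 MB remain.
Put 21 MB in memory block 4; 22 MB remain.

4 memory blocks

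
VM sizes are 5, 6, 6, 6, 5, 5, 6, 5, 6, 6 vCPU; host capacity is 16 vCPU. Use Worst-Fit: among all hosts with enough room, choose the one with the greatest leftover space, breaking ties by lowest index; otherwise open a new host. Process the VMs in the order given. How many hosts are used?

Put 5 vCPU in host 1; 11 vCPU remain.
Put 6 vCPU in host 1; 5 vCPU remain.
Put 6 vCPU in host 2; 10 vCPU remain.
Put 6 vCPU in host 2; 4 vCPU remain.
Put 5 vCPU in host 1; 0 vCPU remain.
Put 5 vCPU in host 3; 11 vCPU remain.
Put 6 vCPU in host 3; 5 vCPU remain.
Put 5 vCPU in host 3; 0 vCPU remain.
Put 6 vCPU in host 4; 10 vCPU remain.
Put 6 vCPU in host 4; 4 vCPU remain.

4 hosts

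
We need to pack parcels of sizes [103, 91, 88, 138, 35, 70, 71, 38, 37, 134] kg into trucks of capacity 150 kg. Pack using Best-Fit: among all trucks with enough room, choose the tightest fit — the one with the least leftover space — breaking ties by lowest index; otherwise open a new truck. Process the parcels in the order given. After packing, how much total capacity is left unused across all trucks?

95

Put 103 kg in truck 1; 47 kg remain.
Put 91 kg in truck 2; 59 kg remain.
Put 88 kg in truck 3; 62 kg remain.
Put 138 kg in truck 4; 12 kg remain.
Put 35 kg in truck 1; 12 kg remain.
Put 70 kg in truck 5; 80 kg remain.
Put 71 kg in truck 5; 9 kg remain.
Put 38 kg in truck 2; 21 kg remain.
Put 37 kg in truck 3; 25 kg remain.
Put 134 kg in truck 6; 16 kg remain.
6 trucks × 150 kg = 900 kg; used 805 kg; unused 95 kg.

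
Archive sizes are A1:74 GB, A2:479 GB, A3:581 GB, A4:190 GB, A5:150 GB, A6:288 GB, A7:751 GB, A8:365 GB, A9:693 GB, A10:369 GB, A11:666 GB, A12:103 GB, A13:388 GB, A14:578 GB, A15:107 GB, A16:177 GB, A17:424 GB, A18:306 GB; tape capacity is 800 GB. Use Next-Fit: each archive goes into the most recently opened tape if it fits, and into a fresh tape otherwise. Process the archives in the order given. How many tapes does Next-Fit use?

tape 1: place A1 (74 GB), 726 GB left
tape 1: place A2 (479 GB), 247 GB left
tape 2: place A3 (581 GB), 219 GB left
tape 2: place A4 (190 GB), 29 GB left
tape 3: place A5 (150 GB), 650 GB left
tape 3: place A6 (288 GB), 362 GB left
tape 4: place A7 (751 GB), 49 GB left
tape 5: place A8 (365 GB), 435 GB left
tape 6: place A9 (693 GB), 107 GB left
tape 7: place A10 (369 GB), 431 GB left
tape 8: place A11 (666 GB), 134 GB left
tape 8: place A12 (103 GB), 31 GB left
tape 9: place A13 (388 GB), 412 GB left
tape 10: place A14 (578 GB), 222 GB left
tape 10: place A15 (107 GB), 115 GB left
tape 11: place A16 (177 GB), 623 GB left
tape 11: place A17 (424 GB), 199 GB left
tape 12: place A18 (306 GB), 494 GB left
Final tapes: [74,479] [581,190] [150,288] [751] [365] [693] [369] [666,103] [388] [578,107] [177,424] [306].

12 tapes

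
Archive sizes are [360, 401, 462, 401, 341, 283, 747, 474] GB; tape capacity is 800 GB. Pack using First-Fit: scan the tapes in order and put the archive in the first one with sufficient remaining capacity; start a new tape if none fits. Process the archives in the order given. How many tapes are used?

360 GB → tape 1 (remaining 440 GB)
401 GB → tape 1 (remaining 39 GB)
462 GB → tape 2 (remaining 338 GB)
401 GB → tape 3 (remaining 399 GB)
341 GB → tape 3 (remaining 58 GB)
283 GB → tape 2 (remaining 55 GB)
747 GB → tape 4 (remaining 53 GB)
474 GB → tape 5 (remaining 326 GB)

5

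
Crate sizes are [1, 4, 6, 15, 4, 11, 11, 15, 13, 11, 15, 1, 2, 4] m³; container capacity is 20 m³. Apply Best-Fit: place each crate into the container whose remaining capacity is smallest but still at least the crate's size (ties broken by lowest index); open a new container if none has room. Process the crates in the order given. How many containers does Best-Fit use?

1 m³ → container 1 (remaining 19 m³)
4 m³ → container 1 (remaining 15 m³)
6 m³ → container 1 (remaining 9 m³)
15 m³ → container 2 (remaining 5 m³)
4 m³ → container 2 (remaining 1 m³)
11 m³ → container 3 (remaining 9 m³)
11 m³ → container 4 (remaining 9 m³)
15 m³ → container 5 (remaining 5 m³)
13 m³ → container 6 (remaining 7 m³)
11 m³ → container 7 (remaining 9 m³)
15 m³ → container 8 (remaining 5 m³)
1 m³ → container 2 (remaining 0 m³)
2 m³ → container 5 (remaining 3 m³)
4 m³ → container 8 (remaining 1 m³)

8 containers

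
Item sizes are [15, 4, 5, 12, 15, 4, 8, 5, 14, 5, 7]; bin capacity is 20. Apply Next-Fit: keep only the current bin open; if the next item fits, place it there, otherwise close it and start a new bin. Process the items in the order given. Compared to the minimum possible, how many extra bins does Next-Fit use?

Next-Fit: [15,4] [5,12] [15,4] [8,5] [14,5] [7] → 6 bins.
Total size 94; any packing needs at least ⌈94/20⌉ = 5 bins.
An optimal packing achieves that bound: [15,5] [15,5] [14,5] [12,8] [7,4,4] → 5 bins.
Excess: 6 − 5 = 1.

1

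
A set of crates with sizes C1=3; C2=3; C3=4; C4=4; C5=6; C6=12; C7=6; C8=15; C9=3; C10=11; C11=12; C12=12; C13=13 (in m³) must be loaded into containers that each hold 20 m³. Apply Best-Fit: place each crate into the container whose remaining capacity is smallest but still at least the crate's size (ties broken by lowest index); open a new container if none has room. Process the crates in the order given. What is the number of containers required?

7

C1 (3 m³) → container 1 (remaining 17 m³)
C2 (3 m³) → container 1 (remaining 14 m³)
C3 (4 m³) → container 1 (remaining 10 m³)
C4 (4 m³) → container 1 (remaining 6 m³)
C5 (6 m³) → container 1 (remaining 0 m³)
C6 (12 m³) → container 2 (remaining 8 m³)
C7 (6 m³) → container 2 (remaining 2 m³)
C8 (15 m³) → container 3 (remaining 5 m³)
C9 (3 m³) → container 3 (remaining 2 m³)
C10 (11 m³) → container 4 (remaining 9 m³)
C11 (12 m³) → container 5 (remaining 8 m³)
C12 (12 m³) → container 6 (remaining 8 m³)
C13 (13 m³) → container 7 (remaining 7 m³)
Final containers: [3,3,4,4,6] [12,6] [15,3] [11] [12] [12] [13].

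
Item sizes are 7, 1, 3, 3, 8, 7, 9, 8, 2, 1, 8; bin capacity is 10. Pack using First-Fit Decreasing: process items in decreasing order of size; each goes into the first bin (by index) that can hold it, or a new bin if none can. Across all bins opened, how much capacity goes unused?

3

Sorted descending: 9, 8, 8, 8, 7, 7, 3, 3, 2, 1, 1.
Put 9 in bin 1; 1 remain.
Put 8 in bin 2; 2 remain.
Put 8 in bin 3; 2 remain.
Put 8 in bin 4; 2 remain.
Put 7 in bin 5; 3 remain.
Put 7 in bin 6; 3 remain.
Put 3 in bin 5; 0 remain.
Put 3 in bin 6; 0 remain.
Put 2 in bin 2; 0 remain.
Put 1 in bin 1; 0 remain.
Put 1 in bin 3; 1 remain.
6 bins × 10 = 60; used 57; unused 3.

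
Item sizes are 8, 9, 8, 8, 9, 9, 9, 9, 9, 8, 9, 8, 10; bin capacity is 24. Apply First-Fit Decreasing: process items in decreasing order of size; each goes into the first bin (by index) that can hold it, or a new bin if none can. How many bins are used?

Sorted descending: 10, 9, 9, 9, 9, 9, 9, 9, 8, 8, 8, 8, 8.
10 → bin 1 (remaining 14)
9 → bin 1 (remaining 5)
9 → bin 2 (remaining 15)
9 → bin 2 (remaining 6)
9 → bin 3 (remaining 15)
9 → bin 3 (remaining 6)
9 → bin 4 (remaining 15)
9 → bin 4 (remaining 6)
8 → bin 5 (remaining 16)
8 → bin 5 (remaining 8)
8 → bin 5 (remaining 0)
8 → bin 6 (remaining 16)
8 → bin 6 (remaining 8)
Final bins: [10,9] [9,9] [9,9] [9,9] [8,8,8] [8,8].

6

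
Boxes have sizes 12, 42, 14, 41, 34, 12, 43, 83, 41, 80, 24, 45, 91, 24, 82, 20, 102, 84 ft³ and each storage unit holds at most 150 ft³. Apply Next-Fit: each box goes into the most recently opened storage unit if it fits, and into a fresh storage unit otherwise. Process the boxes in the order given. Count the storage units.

Put 12 ft³ in storage unit 1; 138 ft³ remain.
Put 42 ft³ in storage unit 1; 96 ft³ remain.
Put 14 ft³ in storage unit 1; 82 ft³ remain.
Put 41 ft³ in storage unit 1; 41 ft³ remain.
Put 34 ft³ in storage unit 1; 7 ft³ remain.
Put 12 ft³ in storage unit 2; 138 ft³ remain.
Put 43 ft³ in storage unit 2; 95 ft³ remain.
Put 83 ft³ in storage unit 2; 12 ft³ remain.
Put 41 ft³ in storage unit 3; 109 ft³ remain.
Put 80 ft³ in storage unit 3; 29 ft³ remain.
Put 24 ft³ in storage unit 3; 5 ft³ remain.
Put 45 ft³ in storage unit 4; 105 ft³ remain.
Put 91 ft³ in storage unit 4; 14 ft³ remain.
Put 24 ft³ in storage unit 5; 126 ft³ remain.
Put 82 ft³ in storage unit 5; 44 ft³ remain.
Put 20 ft³ in storage unit 5; 24 ft³ remain.
Put 102 ft³ in storage unit 6; 48 ft³ remain.
Put 84 ft³ in storage unit 7; 66 ft³ remain.

7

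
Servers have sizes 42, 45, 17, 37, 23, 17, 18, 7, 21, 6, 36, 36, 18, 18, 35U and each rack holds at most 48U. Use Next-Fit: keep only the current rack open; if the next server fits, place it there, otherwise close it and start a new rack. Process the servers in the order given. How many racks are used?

Put 42U in rack 1; 6U remain.
Put 45U in rack 2; 3U remain.
Put 17U in rack 3; 31U remain.
Put 37U in rack 4; 11U remain.
Put 23U in rack 5; 25U remain.
Put 17U in rack 5; 8U remain.
Put 18U in rack 6; 30U remain.
Put 7U in rack 6; 23U remain.
Put 21U in rack 6; 2U remain.
Put 6U in rack 7; 42U remain.
Put 36U in rack 7; 6U remain.
Put 36U in rack 8; 12U remain.
Put 18U in rack 9; 30U remain.
Put 18U in rack 9; 12U remain.
Put 35U in rack 10; 13U remain.

10 racks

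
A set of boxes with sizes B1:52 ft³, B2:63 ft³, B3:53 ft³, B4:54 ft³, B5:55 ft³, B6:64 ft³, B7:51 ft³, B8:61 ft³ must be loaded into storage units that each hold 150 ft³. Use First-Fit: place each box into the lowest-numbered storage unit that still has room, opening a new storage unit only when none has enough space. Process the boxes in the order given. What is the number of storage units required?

4

B1 (52 ft³) → storage unit 1 (remaining 98 ft³)
B2 (63 ft³) → storage unit 1 (remaining 35 ft³)
B3 (53 ft³) → storage unit 2 (remaining 97 ft³)
B4 (54 ft³) → storage unit 2 (remaining 43 ft³)
B5 (55 ft³) → storage unit 3 (remaining 95 ft³)
B6 (64 ft³) → storage unit 3 (remaining 31 ft³)
B7 (51 ft³) → storage unit 4 (remaining 99 ft³)
B8 (61 ft³) → storage unit 4 (remaining 38 ft³)
Final storage units: [52,63] [53,54] [55,64] [51,61].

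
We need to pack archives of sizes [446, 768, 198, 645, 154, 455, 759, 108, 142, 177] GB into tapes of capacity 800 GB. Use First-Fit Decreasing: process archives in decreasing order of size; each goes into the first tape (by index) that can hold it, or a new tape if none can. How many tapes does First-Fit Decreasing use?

Sorted descending: 768, 759, 645, 455, 446, 198, 177, 154, 142, 108.
Put 768 GB in tape 1; 32 GB remain.
Put 759 GB in tape 2; 41 GB remain.
Put 645 GB in tape 3; 155 GB remain.
Put 455 GB in tape 4; 345 GB remain.
Put 446 GB in tape 5; 354 GB remain.
Put 198 GB in tape 4; 147 GB remain.
Put 177 GB in tape 5; 177 GB remain.
Put 154 GB in tape 3; 1 GB remain.
Put 142 GB in tape 4; 5 GB remain.
Put 108 GB in tape 5; 69 GB remain.

5 tapes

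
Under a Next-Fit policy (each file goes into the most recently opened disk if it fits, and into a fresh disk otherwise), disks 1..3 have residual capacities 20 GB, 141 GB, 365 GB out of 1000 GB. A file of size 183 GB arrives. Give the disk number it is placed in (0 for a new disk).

Next-Fit only looks at disk 3, which has 365 GB free.
183 GB fits there.

3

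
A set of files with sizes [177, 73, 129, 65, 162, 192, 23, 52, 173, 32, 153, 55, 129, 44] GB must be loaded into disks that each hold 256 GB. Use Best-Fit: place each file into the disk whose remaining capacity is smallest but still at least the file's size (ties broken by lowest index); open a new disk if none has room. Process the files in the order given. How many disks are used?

7 disks

Put 177 GB in disk 1; 79 GB remain.
Put 73 GB in disk 1; 6 GB remain.
Put 129 GB in disk 2; 127 GB remain.
Put 65 GB in disk 2; 62 GB remain.
Put 162 GB in disk 3; 94 GB remain.
Put 192 GB in disk 4; 64 GB remain.
Put 23 GB in disk 2; 39 GB remain.
Put 52 GB in disk 4; 12 GB remain.
Put 173 GB in disk 5; 83 GB remain.
Put 32 GB in disk 2; 7 GB remain.
Put 153 GB in disk 6; 103 GB remain.
Put 55 GB in disk 5; 28 GB remain.
Put 129 GB in disk 7; 127 GB remain.
Put 44 GB in disk 3; 50 GB remain.
Final disks: [177,73] [129,65,23,32] [162,44] [192,52] [173,55] [153] [129].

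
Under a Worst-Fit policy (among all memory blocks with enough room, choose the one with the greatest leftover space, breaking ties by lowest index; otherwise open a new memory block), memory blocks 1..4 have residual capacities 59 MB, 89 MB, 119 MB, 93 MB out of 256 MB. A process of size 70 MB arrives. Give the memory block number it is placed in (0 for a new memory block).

3

Memory blocks with room: memory block 2 (89 MB), memory block 3 (119 MB), memory block 4 (93 MB).
Most room is memory block 3 with 119 MB free.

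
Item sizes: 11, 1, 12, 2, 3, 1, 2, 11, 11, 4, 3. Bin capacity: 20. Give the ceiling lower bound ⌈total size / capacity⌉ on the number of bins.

Total size = 11 + 1 + 12 + 2 + 3 + 1 + 2 + 11 + 11 + 4 + 3 = 61.
⌈61 / 20⌉ = 4.

4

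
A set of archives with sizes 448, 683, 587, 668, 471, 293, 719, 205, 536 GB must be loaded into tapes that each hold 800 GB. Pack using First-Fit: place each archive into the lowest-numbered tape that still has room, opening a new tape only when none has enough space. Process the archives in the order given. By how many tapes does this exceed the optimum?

0

First-Fit: [448,293] [683] [587,205] [668] [471] [719] [536] → 7 tapes.
7 archives exceed 400 GB (half the capacity), and no two of those can share a tape, so at least 7 tapes are needed.
So 7 is already optimal.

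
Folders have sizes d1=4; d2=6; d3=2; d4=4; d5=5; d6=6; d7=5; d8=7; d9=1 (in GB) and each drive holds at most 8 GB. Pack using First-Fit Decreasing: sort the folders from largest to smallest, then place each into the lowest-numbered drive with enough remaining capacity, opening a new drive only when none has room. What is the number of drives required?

6 drives

Sorted descending: 7, 6, 6, 5, 5, 4, 4, 2, 1.
7 GB → drive 1 (remaining 1 GB)
6 GB → drive 2 (remaining 2 GB)
6 GB → drive 3 (remaining 2 GB)
5 GB → drive 4 (remaining 3 GB)
5 GB → drive 5 (remaining 3 GB)
4 GB → drive 6 (remaining 4 GB)
4 GB → drive 6 (remaining 0 GB)
2 GB → drive 2 (remaining 0 GB)
1 GB → drive 1 (remaining 0 GB)
Final drives: [7,1] [6,2] [6] [5] [5] [4,4].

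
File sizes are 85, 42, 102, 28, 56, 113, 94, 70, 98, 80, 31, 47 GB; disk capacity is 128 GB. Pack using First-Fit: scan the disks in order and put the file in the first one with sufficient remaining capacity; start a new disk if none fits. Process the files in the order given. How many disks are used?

8 disks

85 GB → disk 1 (remaining 43 GB)
42 GB → disk 1 (remaining 1 GB)
102 GB → disk 2 (remaining 26 GB)
28 GB → disk 3 (remaining 100 GB)
56 GB → disk 3 (remaining 44 GB)
113 GB → disk 4 (remaining 15 GB)
94 GB → disk 5 (remaining 34 GB)
70 GB → disk 6 (remaining 58 GB)
98 GB → disk 7 (remaining 30 GB)
80 GB → disk 8 (remaining 48 GB)
31 GB → disk 3 (remaining 13 GB)
47 GB → disk 6 (remaining 11 GB)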